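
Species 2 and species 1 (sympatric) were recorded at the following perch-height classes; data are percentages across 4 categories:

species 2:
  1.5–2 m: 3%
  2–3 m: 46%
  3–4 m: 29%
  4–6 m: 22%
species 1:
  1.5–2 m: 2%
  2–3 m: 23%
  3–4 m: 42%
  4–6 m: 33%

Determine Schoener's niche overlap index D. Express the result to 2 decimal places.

Convert percentages to proportions (divide by 100).
Σ|p₁ᵢ − p₂ᵢ| = 0.01 + 0.23 + 0.13 + 0.11 = 0.48
D = 1 − ½ × 0.48 = 1 − 0.240 = 0.7600

0.76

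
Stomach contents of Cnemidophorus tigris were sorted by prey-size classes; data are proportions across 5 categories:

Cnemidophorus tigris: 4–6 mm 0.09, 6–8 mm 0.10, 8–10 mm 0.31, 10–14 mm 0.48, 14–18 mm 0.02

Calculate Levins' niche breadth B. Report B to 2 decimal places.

2.90

Σpᵢ² = 0.09² + 0.10² + 0.31² + 0.48² + 0.02² = 0.0081 + 0.0100 + 0.0961 + 0.2304 + 0.0004 = 0.3450
B = 1 / 0.3450 = 2.8986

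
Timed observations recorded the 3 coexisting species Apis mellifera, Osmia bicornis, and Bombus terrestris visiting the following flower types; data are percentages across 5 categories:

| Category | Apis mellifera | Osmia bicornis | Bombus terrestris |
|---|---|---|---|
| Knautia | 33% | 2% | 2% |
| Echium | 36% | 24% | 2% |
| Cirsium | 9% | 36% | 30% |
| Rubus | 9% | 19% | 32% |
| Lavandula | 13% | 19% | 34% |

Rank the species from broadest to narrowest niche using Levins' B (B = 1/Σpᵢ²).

Osmia bicornis > Apis mellifera > Bombus terrestris

Convert percentages to proportions (divide by 100).
Σp_mellᵢ² = 0.33² + 0.36² + 0.09² + 0.09² + 0.13² = 0.1089 + 0.1296 + 0.0081 + 0.0081 + 0.0169 = 0.2716
B_mell = 1 / 0.2716 = 3.6819
Σp_bicoᵢ² = 0.02² + 0.24² + 0.36² + 0.19² + 0.19² = 0.0004 + 0.0576 + 0.1296 + 0.0361 + 0.0361 = 0.2598
B_bico = 1 / 0.2598 = 3.8491
Σp_terrᵢ² = 0.02² + 0.02² + 0.30² + 0.32² + 0.34² = 0.0004 + 0.0004 + 0.0900 + 0.1024 + 0.1156 = 0.3088
B_terr = 1 / 0.3088 = 3.2383
Ranking by B (broadest → narrowest): Osmia bicornis (3.85) > Apis mellifera (3.68) > Bombus terrestris (3.24)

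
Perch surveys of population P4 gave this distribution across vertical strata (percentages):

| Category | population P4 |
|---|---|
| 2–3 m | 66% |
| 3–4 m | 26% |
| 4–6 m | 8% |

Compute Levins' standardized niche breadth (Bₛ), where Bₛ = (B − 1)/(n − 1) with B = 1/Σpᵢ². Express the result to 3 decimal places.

Convert percentages to proportions (divide by 100).
Σpᵢ² = 0.66² + 0.26² + 0.08² = 0.4356 + 0.0676 + 0.0064 = 0.5096
B = 1 / 0.5096 = 1.96232
Bₛ = (B − 1)/(n − 1) = (1.96232 − 1)/(3 − 1) = 0.96232/2 = 0.48116

0.481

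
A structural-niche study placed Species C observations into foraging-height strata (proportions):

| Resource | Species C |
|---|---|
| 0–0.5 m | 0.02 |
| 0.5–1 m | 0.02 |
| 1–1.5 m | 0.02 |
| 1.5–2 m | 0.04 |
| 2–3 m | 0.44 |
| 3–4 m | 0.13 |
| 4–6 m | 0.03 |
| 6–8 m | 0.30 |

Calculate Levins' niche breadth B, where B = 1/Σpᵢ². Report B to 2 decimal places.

3.29

Σpᵢ² = 0.02² + 0.02² + 0.02² + 0.04² + 0.44² + 0.13² + 0.03² + 0.30² = 0.0004 + 0.0004 + 0.0004 + 0.0016 + 0.1936 + 0.0169 + 0.0009 + 0.0900 = 0.3042
B = 1 / 0.3042 = 3.2873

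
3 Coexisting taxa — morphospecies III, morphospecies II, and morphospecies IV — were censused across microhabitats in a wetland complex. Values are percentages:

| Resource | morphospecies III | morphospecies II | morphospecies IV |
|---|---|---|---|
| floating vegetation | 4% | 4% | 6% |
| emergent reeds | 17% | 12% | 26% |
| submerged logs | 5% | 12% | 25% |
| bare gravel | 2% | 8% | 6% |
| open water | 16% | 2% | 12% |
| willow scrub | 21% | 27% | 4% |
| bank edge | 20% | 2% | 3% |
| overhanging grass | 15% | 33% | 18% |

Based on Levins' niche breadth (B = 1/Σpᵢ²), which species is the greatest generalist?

morphospecies III

Convert percentages to proportions (divide by 100).
Σp_IIIᵢ² = 0.04² + 0.17² + 0.05² + 0.02² + 0.16² + 0.21² + 0.20² + 0.15² = 0.0016 + 0.0289 + 0.0025 + 0.0004 + 0.0256 + 0.0441 + 0.0400 + 0.0225 = 0.1656
B_III = 1 / 0.1656 = 6.0386
Σp_IIᵢ² = 0.04² + 0.12² + 0.12² + 0.08² + 0.02² + 0.27² + 0.02² + 0.33² = 0.0016 + 0.0144 + 0.0144 + 0.0064 + 0.0004 + 0.0729 + 0.0004 + 0.1089 = 0.2194
B_II = 1 / 0.2194 = 4.5579
Σp_IVᵢ² = 0.06² + 0.26² + 0.25² + 0.06² + 0.12² + 0.04² + 0.03² + 0.18² = 0.0036 + 0.0676 + 0.0625 + 0.0036 + 0.0144 + 0.0016 + 0.0009 + 0.0324 = 0.1866
B_IV = 1 / 0.1866 = 5.3591
Highest B → broadest niche (most generalist): morphospecies III (B = 6.04).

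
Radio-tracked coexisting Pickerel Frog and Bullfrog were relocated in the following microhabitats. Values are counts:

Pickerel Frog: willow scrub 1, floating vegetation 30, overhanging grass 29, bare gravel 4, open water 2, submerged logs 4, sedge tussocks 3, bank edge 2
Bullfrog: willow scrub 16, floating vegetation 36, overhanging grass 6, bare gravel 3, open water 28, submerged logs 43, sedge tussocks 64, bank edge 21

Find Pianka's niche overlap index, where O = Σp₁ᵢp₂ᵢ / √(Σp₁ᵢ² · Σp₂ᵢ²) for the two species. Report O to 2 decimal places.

Proportions for Pickerel Frog (n=75): 1/75=0.0133, 30/75=0.4000, 29/75=0.3867, 4/75=0.0533, 2/75=0.0267, 4/75=0.0533, 3/75=0.0400, 2/75=0.0267
Proportions for Bullfrog (n=217): 16/217=0.0737, 36/217=0.1659, 6/217=0.0276, 3/217=0.0138, 28/217=0.1290, 43/217=0.1982, 64/217=0.2949, 21/217=0.0968
Σ p₁ᵢp₂ᵢ = 0.000980 + 0.066360 + 0.010673 + 0.000736 + 0.003444 + 0.010564 + 0.011796 + 0.002585 = 0.107138
Σp_1ᵢ² = 0.0133² + 0.4000² + 0.3867² + 0.0533² + 0.0267² + 0.0533² + 0.0400² + 0.0267² = 0.000177 + 0.160000 + 0.149537 + 0.002841 + 0.000713 + 0.002841 + 0.001600 + 0.000713 = 0.318422
Σp_2ᵢ² = 0.0737² + 0.1659² + 0.0276² + 0.0138² + 0.1290² + 0.1982² + 0.2949² + 0.0968² = 0.005432 + 0.027523 + 0.000762 + 0.000190 + 0.016641 + 0.039283 + 0.086966 + 0.009370 = 0.186167
O = 0.107138 / √(0.318422 × 0.186167) = 0.107138 / 0.2434742 = 0.4400

0.44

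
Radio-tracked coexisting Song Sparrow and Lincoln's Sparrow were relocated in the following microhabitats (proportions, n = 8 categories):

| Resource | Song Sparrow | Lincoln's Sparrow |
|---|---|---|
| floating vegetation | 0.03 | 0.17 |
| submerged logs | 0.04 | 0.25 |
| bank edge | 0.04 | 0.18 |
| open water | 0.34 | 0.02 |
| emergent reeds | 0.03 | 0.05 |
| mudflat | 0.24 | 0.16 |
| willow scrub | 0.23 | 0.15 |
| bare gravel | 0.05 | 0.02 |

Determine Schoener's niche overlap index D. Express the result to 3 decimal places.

0.490

Σ|p₁ᵢ − p₂ᵢ| = 0.14 + 0.21 + 0.14 + 0.32 + 0.02 + 0.08 + 0.08 + 0.03 = 1.02
D = 1 − ½ × 1.02 = 1 − 0.510 = 0.49000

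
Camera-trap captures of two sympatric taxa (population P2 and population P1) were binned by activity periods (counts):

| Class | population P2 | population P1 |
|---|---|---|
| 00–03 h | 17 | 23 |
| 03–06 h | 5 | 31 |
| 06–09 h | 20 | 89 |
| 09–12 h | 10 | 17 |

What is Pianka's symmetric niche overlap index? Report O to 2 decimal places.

0.89

Proportions for population P2 (n=52): 17/52=0.3269, 5/52=0.0962, 20/52=0.3846, 10/52=0.1923
Proportions for population P1 (n=160): 23/160=0.1438, 31/160=0.1938, 89/160=0.5563, 17/160=0.1063
Σ p₁ᵢp₂ᵢ = 0.047008 + 0.018644 + 0.213953 + 0.020441 = 0.300046
Σp_1ᵢ² = 0.3269² + 0.0962² + 0.3846² + 0.1923² = 0.106864 + 0.009254 + 0.147917 + 0.036979 = 0.301014
Σp_2ᵢ² = 0.1438² + 0.1938² + 0.5563² + 0.1063² = 0.020678 + 0.037558 + 0.309470 + 0.011300 = 0.379006
O = 0.300046 / √(0.301014 × 0.379006) = 0.300046 / 0.3377664 = 0.8883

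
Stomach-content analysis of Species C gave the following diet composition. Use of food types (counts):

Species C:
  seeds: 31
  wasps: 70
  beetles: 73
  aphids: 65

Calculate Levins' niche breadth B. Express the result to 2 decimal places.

Proportions for Species C (n=239): 31/239=0.1297, 70/239=0.2929, 73/239=0.3054, 65/239=0.2720
Σpᵢ² = 0.1297² + 0.2929² + 0.3054² + 0.2720² = 0.016822 + 0.085790 + 0.093269 + 0.073984 = 0.269865
B = 1 / 0.269865 = 3.7056

3.71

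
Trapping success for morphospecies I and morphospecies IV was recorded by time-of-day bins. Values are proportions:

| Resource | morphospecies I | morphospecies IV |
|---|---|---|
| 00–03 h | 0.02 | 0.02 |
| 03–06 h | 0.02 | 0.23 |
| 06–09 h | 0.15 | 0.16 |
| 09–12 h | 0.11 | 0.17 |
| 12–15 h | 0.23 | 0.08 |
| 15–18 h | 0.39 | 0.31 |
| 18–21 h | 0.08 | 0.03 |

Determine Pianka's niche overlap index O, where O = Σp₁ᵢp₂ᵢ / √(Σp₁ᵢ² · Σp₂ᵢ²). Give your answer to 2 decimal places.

0.83

Σ p₁ᵢp₂ᵢ = 0.0004 + 0.0046 + 0.0240 + 0.0187 + 0.0184 + 0.1209 + 0.0024 = 0.1894
Σp_1ᵢ² = 0.02² + 0.02² + 0.15² + 0.11² + 0.23² + 0.39² + 0.08² = 0.0004 + 0.0004 + 0.0225 + 0.0121 + 0.0529 + 0.1521 + 0.0064 = 0.2468
Σp_2ᵢ² = 0.02² + 0.23² + 0.16² + 0.17² + 0.08² + 0.31² + 0.03² = 0.0004 + 0.0529 + 0.0256 + 0.0289 + 0.0064 + 0.0961 + 0.0009 = 0.2112
O = 0.1894 / √(0.2468 × 0.2112) = 0.1894 / 0.22831 = 0.8296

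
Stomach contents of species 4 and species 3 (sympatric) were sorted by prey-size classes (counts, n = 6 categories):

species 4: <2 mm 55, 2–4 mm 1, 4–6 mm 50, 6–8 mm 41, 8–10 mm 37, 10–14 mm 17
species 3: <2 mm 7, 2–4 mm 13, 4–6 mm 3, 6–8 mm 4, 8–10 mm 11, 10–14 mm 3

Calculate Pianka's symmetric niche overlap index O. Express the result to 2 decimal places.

Proportions for species 4 (n=201): 55/201=0.2736, 1/201=0.0050, 50/201=0.2488, 41/201=0.2040, 37/201=0.1841, 17/201=0.0846
Proportions for species 3 (n=41): 7/41=0.1707, 13/41=0.3171, 3/41=0.0732, 4/41=0.0976, 11/41=0.2683, 3/41=0.0732
Σ p₁ᵢp₂ᵢ = 0.046704 + 0.001586 + 0.018212 + 0.019910 + 0.049394 + 0.006193 = 0.141999
Σp_1ᵢ² = 0.2736² + 0.0050² + 0.2488² + 0.2040² + 0.1841² + 0.0846² = 0.074857 + 0.000025 + 0.061901 + 0.041616 + 0.033893 + 0.007157 = 0.219449
Σp_2ᵢ² = 0.1707² + 0.3171² + 0.0732² + 0.0976² + 0.2683² + 0.0732² = 0.029138 + 0.100552 + 0.005358 + 0.009526 + 0.071985 + 0.005358 = 0.221917
O = 0.141999 / √(0.219449 × 0.221917) = 0.141999 / 0.2206795 = 0.6435

0.64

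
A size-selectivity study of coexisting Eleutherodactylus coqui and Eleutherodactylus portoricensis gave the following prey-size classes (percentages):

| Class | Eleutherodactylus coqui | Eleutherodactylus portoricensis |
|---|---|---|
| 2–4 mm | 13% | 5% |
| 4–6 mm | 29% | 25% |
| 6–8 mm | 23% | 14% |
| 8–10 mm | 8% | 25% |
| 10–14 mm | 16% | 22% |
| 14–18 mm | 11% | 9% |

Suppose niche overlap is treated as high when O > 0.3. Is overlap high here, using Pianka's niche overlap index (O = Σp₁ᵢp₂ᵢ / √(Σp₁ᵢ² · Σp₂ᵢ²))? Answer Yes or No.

Convert percentages to proportions (divide by 100).
Σ p₁ᵢp₂ᵢ = 0.0065 + 0.0725 + 0.0322 + 0.0200 + 0.0352 + 0.0099 = 0.1763
Σp_1ᵢ² = 0.13² + 0.29² + 0.23² + 0.08² + 0.16² + 0.11² = 0.0169 + 0.0841 + 0.0529 + 0.0064 + 0.0256 + 0.0121 = 0.1980
Σp_2ᵢ² = 0.05² + 0.25² + 0.14² + 0.25² + 0.22² + 0.09² = 0.0025 + 0.0625 + 0.0196 + 0.0625 + 0.0484 + 0.0081 = 0.2036
O = 0.1763 / √(0.1980 × 0.2036) = 0.1763 / 0.20078 = 0.8781
O = 0.8781 > 0.3 → Yes.

Yes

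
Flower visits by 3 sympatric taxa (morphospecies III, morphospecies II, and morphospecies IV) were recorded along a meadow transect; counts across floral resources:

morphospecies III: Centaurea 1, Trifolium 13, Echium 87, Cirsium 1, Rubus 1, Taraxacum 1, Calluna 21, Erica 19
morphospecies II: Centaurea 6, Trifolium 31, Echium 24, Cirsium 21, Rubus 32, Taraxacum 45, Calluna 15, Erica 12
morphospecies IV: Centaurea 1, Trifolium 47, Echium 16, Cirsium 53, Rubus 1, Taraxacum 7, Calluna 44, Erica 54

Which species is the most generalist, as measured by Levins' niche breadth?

morphospecies II

Proportions for morphospecies III (n=144): 1/144=0.0069, 13/144=0.0903, 87/144=0.6042, 1/144=0.0069, 1/144=0.0069, 1/144=0.0069, 21/144=0.1458, 19/144=0.1319
Proportions for morphospecies II (n=186): 6/186=0.0323, 31/186=0.1667, 24/186=0.1290, 21/186=0.1129, 32/186=0.1720, 45/186=0.2419, 15/186=0.0806, 12/186=0.0645
Proportions for morphospecies IV (n=223): 1/223=0.0045, 47/223=0.2108, 16/223=0.0717, 53/223=0.2377, 1/223=0.0045, 7/223=0.0314, 44/223=0.1973, 54/223=0.2422
Σp_IIIᵢ² = 0.0069² + 0.0903² + 0.6042² + 0.0069² + 0.0069² + 0.0069² + 0.1458² + 0.1319² = 0.000048 + 0.008154 + 0.365058 + 0.000048 + 0.000048 + 0.000048 + 0.021258 + 0.017398 = 0.412060
B_III = 1 / 0.412060 = 2.4268
Σp_IIᵢ² = 0.0323² + 0.1667² + 0.1290² + 0.1129² + 0.1720² + 0.2419² + 0.0806² + 0.0645² = 0.001043 + 0.027789 + 0.016641 + 0.012746 + 0.029584 + 0.058516 + 0.006496 + 0.004160 = 0.156975
B_II = 1 / 0.156975 = 6.3704
Σp_IVᵢ² = 0.0045² + 0.2108² + 0.0717² + 0.2377² + 0.0045² + 0.0314² + 0.1973² + 0.2422² = 0.000020 + 0.044437 + 0.005141 + 0.056501 + 0.000020 + 0.000986 + 0.038927 + 0.058661 = 0.204693
B_IV = 1 / 0.204693 = 4.8854
Highest B → broadest niche (most generalist): morphospecies II (B = 6.37).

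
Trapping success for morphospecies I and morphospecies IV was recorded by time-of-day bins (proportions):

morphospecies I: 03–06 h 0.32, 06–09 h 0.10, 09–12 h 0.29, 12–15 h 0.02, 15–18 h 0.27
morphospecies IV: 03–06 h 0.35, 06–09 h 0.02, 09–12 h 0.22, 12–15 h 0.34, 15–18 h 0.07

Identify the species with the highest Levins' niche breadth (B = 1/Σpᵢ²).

Σp_Iᵢ² = 0.32² + 0.10² + 0.29² + 0.02² + 0.27² = 0.1024 + 0.0100 + 0.0841 + 0.0004 + 0.0729 = 0.2698
B_I = 1 / 0.2698 = 3.7064
Σp_IVᵢ² = 0.35² + 0.02² + 0.22² + 0.34² + 0.07² = 0.1225 + 0.0004 + 0.0484 + 0.1156 + 0.0049 = 0.2918
B_IV = 1 / 0.2918 = 3.4270
Highest B → broadest niche (most generalist): morphospecies I (B = 3.71).

morphospecies I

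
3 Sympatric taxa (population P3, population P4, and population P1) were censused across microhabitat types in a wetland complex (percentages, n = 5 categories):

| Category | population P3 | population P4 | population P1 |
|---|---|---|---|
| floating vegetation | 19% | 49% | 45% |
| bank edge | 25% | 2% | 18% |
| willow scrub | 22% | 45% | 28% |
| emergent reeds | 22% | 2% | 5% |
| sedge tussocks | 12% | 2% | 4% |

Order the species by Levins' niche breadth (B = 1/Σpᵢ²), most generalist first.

population P3 > population P1 > population P4

Convert percentages to proportions (divide by 100).
Σp_P3ᵢ² = 0.19² + 0.25² + 0.22² + 0.22² + 0.12² = 0.0361 + 0.0625 + 0.0484 + 0.0484 + 0.0144 = 0.2098
B_P3 = 1 / 0.2098 = 4.7664
Σp_P4ᵢ² = 0.49² + 0.02² + 0.45² + 0.02² + 0.02² = 0.2401 + 0.0004 + 0.2025 + 0.0004 + 0.0004 = 0.4438
B_P4 = 1 / 0.4438 = 2.2533
Σp_P1ᵢ² = 0.45² + 0.18² + 0.28² + 0.05² + 0.04² = 0.2025 + 0.0324 + 0.0784 + 0.0025 + 0.0016 = 0.3174
B_P1 = 1 / 0.3174 = 3.1506
Ranking by B (broadest → narrowest): population P3 (4.77) > population P1 (3.15) > population P4 (2.25)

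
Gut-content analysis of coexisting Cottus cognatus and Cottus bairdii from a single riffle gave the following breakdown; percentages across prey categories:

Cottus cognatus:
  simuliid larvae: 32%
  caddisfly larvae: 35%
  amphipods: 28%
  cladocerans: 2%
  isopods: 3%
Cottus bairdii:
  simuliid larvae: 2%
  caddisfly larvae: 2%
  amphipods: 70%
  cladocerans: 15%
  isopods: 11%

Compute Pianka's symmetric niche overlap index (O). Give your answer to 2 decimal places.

Convert percentages to proportions (divide by 100).
Σ p₁ᵢp₂ᵢ = 0.0064 + 0.0070 + 0.1960 + 0.0030 + 0.0033 = 0.2157
Σp_1ᵢ² = 0.32² + 0.35² + 0.28² + 0.02² + 0.03² = 0.1024 + 0.1225 + 0.0784 + 0.0004 + 0.0009 = 0.3046
Σp_2ᵢ² = 0.02² + 0.02² + 0.70² + 0.15² + 0.11² = 0.0004 + 0.0004 + 0.4900 + 0.0225 + 0.0121 = 0.5254
O = 0.2157 / √(0.3046 × 0.5254) = 0.2157 / 0.40005 = 0.5392

0.54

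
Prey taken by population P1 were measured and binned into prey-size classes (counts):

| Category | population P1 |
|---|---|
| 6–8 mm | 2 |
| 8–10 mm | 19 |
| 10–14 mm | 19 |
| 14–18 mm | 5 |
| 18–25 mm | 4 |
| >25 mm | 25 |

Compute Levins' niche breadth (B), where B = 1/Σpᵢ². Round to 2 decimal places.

3.93

Proportions for population P1 (n=74): 2/74=0.0270, 19/74=0.2568, 19/74=0.2568, 5/74=0.0676, 4/74=0.0541, 25/74=0.3378
Σpᵢ² = 0.0270² + 0.2568² + 0.2568² + 0.0676² + 0.0541² + 0.3378² = 0.000729 + 0.065946 + 0.065946 + 0.004570 + 0.002927 + 0.114109 = 0.254227
B = 1 / 0.254227 = 3.9335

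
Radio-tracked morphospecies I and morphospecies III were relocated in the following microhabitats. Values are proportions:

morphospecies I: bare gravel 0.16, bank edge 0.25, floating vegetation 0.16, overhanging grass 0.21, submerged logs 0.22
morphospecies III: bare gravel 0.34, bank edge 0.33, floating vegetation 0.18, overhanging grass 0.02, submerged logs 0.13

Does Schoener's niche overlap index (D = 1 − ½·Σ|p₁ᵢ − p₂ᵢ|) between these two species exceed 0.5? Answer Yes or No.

Yes

Σ|p₁ᵢ − p₂ᵢ| = 0.18 + 0.08 + 0.02 + 0.19 + 0.09 = 0.56
D = 1 − ½ × 0.56 = 1 − 0.280 = 0.7200
D = 0.7200 > 0.5 → Yes.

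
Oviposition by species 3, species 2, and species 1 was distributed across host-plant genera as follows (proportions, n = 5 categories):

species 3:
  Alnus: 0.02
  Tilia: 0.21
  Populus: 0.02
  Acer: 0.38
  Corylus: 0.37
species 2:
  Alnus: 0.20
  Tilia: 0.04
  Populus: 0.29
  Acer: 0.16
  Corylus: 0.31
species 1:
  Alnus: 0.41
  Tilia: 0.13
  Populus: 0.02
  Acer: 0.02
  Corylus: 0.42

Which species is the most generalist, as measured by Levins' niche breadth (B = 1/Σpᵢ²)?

species 2

Σp_3ᵢ² = 0.02² + 0.21² + 0.02² + 0.38² + 0.37² = 0.0004 + 0.0441 + 0.0004 + 0.1444 + 0.1369 = 0.3262
B_3 = 1 / 0.3262 = 3.0656
Σp_2ᵢ² = 0.20² + 0.04² + 0.29² + 0.16² + 0.31² = 0.0400 + 0.0016 + 0.0841 + 0.0256 + 0.0961 = 0.2474
B_2 = 1 / 0.2474 = 4.0420
Σp_1ᵢ² = 0.41² + 0.13² + 0.02² + 0.02² + 0.42² = 0.1681 + 0.0169 + 0.0004 + 0.0004 + 0.1764 = 0.3622
B_1 = 1 / 0.3622 = 2.7609
Highest B → broadest niche (most generalist): species 2 (B = 4.04).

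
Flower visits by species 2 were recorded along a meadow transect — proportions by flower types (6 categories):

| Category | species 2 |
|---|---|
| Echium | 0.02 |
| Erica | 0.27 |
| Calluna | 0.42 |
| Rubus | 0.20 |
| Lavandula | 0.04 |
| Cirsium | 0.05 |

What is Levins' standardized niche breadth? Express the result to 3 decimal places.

Σpᵢ² = 0.02² + 0.27² + 0.42² + 0.20² + 0.04² + 0.05² = 0.0004 + 0.0729 + 0.1764 + 0.0400 + 0.0016 + 0.0025 = 0.2938
B = 1 / 0.2938 = 3.40368
Bₛ = (B − 1)/(n − 1) = (3.40368 − 1)/(6 − 1) = 2.40368/5 = 0.48074

0.481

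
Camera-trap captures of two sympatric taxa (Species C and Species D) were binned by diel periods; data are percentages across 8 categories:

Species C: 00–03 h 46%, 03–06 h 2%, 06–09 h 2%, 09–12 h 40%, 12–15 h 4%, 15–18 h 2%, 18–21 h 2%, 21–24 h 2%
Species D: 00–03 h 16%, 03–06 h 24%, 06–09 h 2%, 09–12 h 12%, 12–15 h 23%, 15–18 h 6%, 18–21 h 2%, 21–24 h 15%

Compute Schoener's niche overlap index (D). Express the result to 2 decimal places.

Convert percentages to proportions (divide by 100).
Σ|p₁ᵢ − p₂ᵢ| = 0.30 + 0.22 + 0.00 + 0.28 + 0.19 + 0.04 + 0.00 + 0.13 = 1.16
D = 1 − ½ × 1.16 = 1 − 0.580 = 0.4200

0.42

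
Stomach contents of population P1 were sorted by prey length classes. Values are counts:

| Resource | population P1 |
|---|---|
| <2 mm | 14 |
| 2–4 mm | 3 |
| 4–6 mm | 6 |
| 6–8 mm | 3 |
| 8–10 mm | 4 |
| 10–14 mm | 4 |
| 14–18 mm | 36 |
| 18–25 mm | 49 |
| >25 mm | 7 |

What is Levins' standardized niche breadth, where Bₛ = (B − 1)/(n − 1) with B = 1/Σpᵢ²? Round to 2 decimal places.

Proportions for population P1 (n=126): 14/126=0.1111, 3/126=0.0238, 6/126=0.0476, 3/126=0.0238, 4/126=0.0317, 4/126=0.0317, 36/126=0.2857, 49/126=0.3889, 7/126=0.0556
Σpᵢ² = 0.1111² + 0.0238² + 0.0476² + 0.0238² + 0.0317² + 0.0317² + 0.2857² + 0.3889² + 0.0556² = 0.012343 + 0.000566 + 0.002266 + 0.000566 + 0.001005 + 0.001005 + 0.081624 + 0.151243 + 0.003091 = 0.253709
B = 1 / 0.253709 = 3.9415
Bₛ = (B − 1)/(n − 1) = (3.9415 − 1)/(9 − 1) = 2.9415/8 = 0.3677

0.37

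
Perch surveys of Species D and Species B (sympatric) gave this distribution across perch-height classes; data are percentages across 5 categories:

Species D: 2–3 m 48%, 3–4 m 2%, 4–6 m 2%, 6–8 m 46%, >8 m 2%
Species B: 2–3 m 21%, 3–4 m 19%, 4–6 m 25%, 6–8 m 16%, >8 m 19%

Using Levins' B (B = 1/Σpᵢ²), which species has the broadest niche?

Convert percentages to proportions (divide by 100).
Σp_Dᵢ² = 0.48² + 0.02² + 0.02² + 0.46² + 0.02² = 0.2304 + 0.0004 + 0.0004 + 0.2116 + 0.0004 = 0.4432
B_D = 1 / 0.4432 = 2.2563
Σp_Bᵢ² = 0.21² + 0.19² + 0.25² + 0.16² + 0.19² = 0.0441 + 0.0361 + 0.0625 + 0.0256 + 0.0361 = 0.2044
B_B = 1 / 0.2044 = 4.8924
Highest B → broadest niche (most generalist): Species B (B = 4.89).

Species B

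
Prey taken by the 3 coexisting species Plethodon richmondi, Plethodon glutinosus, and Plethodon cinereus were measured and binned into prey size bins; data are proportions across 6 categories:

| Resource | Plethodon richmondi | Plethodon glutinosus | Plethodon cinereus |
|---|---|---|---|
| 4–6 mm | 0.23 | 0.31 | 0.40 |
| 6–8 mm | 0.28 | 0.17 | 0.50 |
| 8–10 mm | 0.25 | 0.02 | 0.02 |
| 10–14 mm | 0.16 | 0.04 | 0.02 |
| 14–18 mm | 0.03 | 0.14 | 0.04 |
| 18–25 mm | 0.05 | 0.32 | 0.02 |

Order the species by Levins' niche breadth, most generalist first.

Σp_richᵢ² = 0.23² + 0.28² + 0.25² + 0.16² + 0.03² + 0.05² = 0.0529 + 0.0784 + 0.0625 + 0.0256 + 0.0009 + 0.0025 = 0.2228
B_rich = 1 / 0.2228 = 4.4883
Σp_glutᵢ² = 0.31² + 0.17² + 0.02² + 0.04² + 0.14² + 0.32² = 0.0961 + 0.0289 + 0.0004 + 0.0016 + 0.0196 + 0.1024 = 0.2490
B_glut = 1 / 0.2490 = 4.0161
Σp_cineᵢ² = 0.40² + 0.50² + 0.02² + 0.02² + 0.04² + 0.02² = 0.1600 + 0.2500 + 0.0004 + 0.0004 + 0.0016 + 0.0004 = 0.4128
B_cine = 1 / 0.4128 = 2.4225
Ranking by B (broadest → narrowest): Plethodon richmondi (4.49) > Plethodon glutinosus (4.02) > Plethodon cinereus (2.42)

Plethodon richmondi > Plethodon glutinosus > Plethodon cinereus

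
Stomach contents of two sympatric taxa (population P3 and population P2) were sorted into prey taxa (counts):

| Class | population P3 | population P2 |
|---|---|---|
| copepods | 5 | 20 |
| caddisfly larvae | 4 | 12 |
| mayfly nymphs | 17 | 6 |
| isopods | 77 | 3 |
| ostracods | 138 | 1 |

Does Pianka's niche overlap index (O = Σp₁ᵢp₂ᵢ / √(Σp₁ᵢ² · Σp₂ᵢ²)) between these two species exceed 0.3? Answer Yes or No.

No

Proportions for population P3 (n=241): 5/241=0.0207, 4/241=0.0166, 17/241=0.0705, 77/241=0.3195, 138/241=0.5726
Proportions for population P2 (n=42): 20/42=0.4762, 12/42=0.2857, 6/42=0.1429, 3/42=0.0714, 1/42=0.0238
Σ p₁ᵢp₂ᵢ = 0.009857 + 0.004743 + 0.010074 + 0.022812 + 0.013628 = 0.061114
Σp_1ᵢ² = 0.0207² + 0.0166² + 0.0705² + 0.3195² + 0.5726² = 0.000428 + 0.000276 + 0.004970 + 0.102080 + 0.327871 = 0.435625
Σp_2ᵢ² = 0.4762² + 0.2857² + 0.1429² + 0.0714² + 0.0238² = 0.226766 + 0.081624 + 0.020420 + 0.005098 + 0.000566 = 0.334474
O = 0.061114 / √(0.435625 × 0.334474) = 0.061114 / 0.3817136 = 0.1601
O = 0.1601 < 0.3 → No.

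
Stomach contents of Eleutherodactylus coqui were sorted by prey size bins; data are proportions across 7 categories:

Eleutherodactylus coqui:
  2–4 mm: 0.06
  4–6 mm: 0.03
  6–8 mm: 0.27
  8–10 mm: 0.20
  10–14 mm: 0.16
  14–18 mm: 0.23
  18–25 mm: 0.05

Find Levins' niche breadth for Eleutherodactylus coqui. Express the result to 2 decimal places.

5.04

Σpᵢ² = 0.06² + 0.03² + 0.27² + 0.20² + 0.16² + 0.23² + 0.05² = 0.0036 + 0.0009 + 0.0729 + 0.0400 + 0.0256 + 0.0529 + 0.0025 = 0.1984
B = 1 / 0.1984 = 5.0403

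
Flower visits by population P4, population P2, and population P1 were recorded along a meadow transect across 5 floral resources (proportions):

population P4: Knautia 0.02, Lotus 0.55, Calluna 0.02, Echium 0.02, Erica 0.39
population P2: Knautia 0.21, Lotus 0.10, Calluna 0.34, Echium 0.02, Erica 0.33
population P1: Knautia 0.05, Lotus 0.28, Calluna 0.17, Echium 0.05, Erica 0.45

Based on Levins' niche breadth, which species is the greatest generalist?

population P2

Σp_P4ᵢ² = 0.02² + 0.55² + 0.02² + 0.02² + 0.39² = 0.0004 + 0.3025 + 0.0004 + 0.0004 + 0.1521 = 0.4558
B_P4 = 1 / 0.4558 = 2.1939
Σp_P2ᵢ² = 0.21² + 0.10² + 0.34² + 0.02² + 0.33² = 0.0441 + 0.0100 + 0.1156 + 0.0004 + 0.1089 = 0.2790
B_P2 = 1 / 0.2790 = 3.5842
Σp_P1ᵢ² = 0.05² + 0.28² + 0.17² + 0.05² + 0.45² = 0.0025 + 0.0784 + 0.0289 + 0.0025 + 0.2025 = 0.3148
B_P1 = 1 / 0.3148 = 3.1766
Highest B → broadest niche (most generalist): population P2 (B = 3.58).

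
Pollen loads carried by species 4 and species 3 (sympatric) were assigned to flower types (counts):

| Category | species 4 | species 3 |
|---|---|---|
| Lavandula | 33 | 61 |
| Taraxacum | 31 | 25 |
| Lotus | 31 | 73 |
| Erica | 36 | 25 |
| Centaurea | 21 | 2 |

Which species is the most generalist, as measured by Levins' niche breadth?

Proportions for species 4 (n=152): 33/152=0.2171, 31/152=0.2039, 31/152=0.2039, 36/152=0.2368, 21/152=0.1382
Proportions for species 3 (n=186): 61/186=0.3280, 25/186=0.1344, 73/186=0.3925, 25/186=0.1344, 2/186=0.0108
Σp_4ᵢ² = 0.2171² + 0.2039² + 0.2039² + 0.2368² + 0.1382² = 0.047132 + 0.041575 + 0.041575 + 0.056074 + 0.019099 = 0.205455
B_4 = 1 / 0.205455 = 4.8672
Σp_3ᵢ² = 0.3280² + 0.1344² + 0.3925² + 0.1344² + 0.0108² = 0.107584 + 0.018063 + 0.154056 + 0.018063 + 0.000117 = 0.297883
B_3 = 1 / 0.297883 = 3.3570
Highest B → broadest niche (most generalist): species 4 (B = 4.87).

species 4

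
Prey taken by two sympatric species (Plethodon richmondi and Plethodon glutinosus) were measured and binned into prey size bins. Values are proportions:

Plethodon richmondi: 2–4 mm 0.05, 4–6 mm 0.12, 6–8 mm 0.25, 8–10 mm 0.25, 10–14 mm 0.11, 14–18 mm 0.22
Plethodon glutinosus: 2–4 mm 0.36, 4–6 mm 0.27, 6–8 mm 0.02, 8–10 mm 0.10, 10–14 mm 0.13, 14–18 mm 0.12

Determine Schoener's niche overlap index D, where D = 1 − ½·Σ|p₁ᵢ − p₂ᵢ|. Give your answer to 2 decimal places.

Σ|p₁ᵢ − p₂ᵢ| = 0.31 + 0.15 + 0.23 + 0.15 + 0.02 + 0.10 = 0.96
D = 1 − ½ × 0.96 = 1 − 0.480 = 0.5200

0.52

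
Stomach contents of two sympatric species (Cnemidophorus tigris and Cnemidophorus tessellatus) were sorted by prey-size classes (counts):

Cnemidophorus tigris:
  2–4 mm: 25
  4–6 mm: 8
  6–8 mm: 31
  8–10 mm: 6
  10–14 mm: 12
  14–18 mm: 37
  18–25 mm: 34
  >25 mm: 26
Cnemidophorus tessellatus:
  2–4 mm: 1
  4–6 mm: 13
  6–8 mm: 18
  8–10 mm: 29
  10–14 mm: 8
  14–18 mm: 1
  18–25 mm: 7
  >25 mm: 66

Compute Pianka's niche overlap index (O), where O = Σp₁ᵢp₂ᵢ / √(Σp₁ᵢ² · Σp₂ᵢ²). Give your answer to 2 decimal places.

Proportions for Cnemidophorus tigris (n=179): 25/179=0.1397, 8/179=0.0447, 31/179=0.1732, 6/179=0.0335, 12/179=0.0670, 37/179=0.2067, 34/179=0.1899, 26/179=0.1453
Proportions for Cnemidophorus tessellatus (n=143): 1/143=0.0070, 13/143=0.0909, 18/143=0.1259, 29/143=0.2028, 8/143=0.0559, 1/143=0.0070, 7/143=0.0490, 66/143=0.4615
Σ p₁ᵢp₂ᵢ = 0.000978 + 0.004063 + 0.021806 + 0.006794 + 0.003745 + 0.001447 + 0.009305 + 0.067056 = 0.115194
Σp_1ᵢ² = 0.1397² + 0.0447² + 0.1732² + 0.0335² + 0.0670² + 0.2067² + 0.1899² + 0.1453² = 0.019516 + 0.001998 + 0.029998 + 0.001122 + 0.004489 + 0.042725 + 0.036062 + 0.021112 = 0.157022
Σp_2ᵢ² = 0.0070² + 0.0909² + 0.1259² + 0.2028² + 0.0559² + 0.0070² + 0.0490² + 0.4615² = 0.000049 + 0.008263 + 0.015851 + 0.041128 + 0.003125 + 0.000049 + 0.002401 + 0.212982 = 0.283848
O = 0.115194 / √(0.157022 × 0.283848) = 0.115194 / 0.2111170 = 0.5456

0.55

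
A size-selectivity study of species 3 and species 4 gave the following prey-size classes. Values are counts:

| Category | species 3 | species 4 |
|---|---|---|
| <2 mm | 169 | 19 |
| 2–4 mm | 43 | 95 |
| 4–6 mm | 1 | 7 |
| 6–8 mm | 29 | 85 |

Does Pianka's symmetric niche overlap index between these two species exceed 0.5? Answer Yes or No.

Proportions for species 3 (n=242): 169/242=0.6983, 43/242=0.1777, 1/242=0.0041, 29/242=0.1198
Proportions for species 4 (n=206): 19/206=0.0922, 95/206=0.4612, 7/206=0.0340, 85/206=0.4126
Σ p₁ᵢp₂ᵢ = 0.064383 + 0.081955 + 0.000139 + 0.049429 = 0.195906
Σp_1ᵢ² = 0.6983² + 0.1777² + 0.0041² + 0.1198² = 0.487623 + 0.031577 + 0.000017 + 0.014352 = 0.533569
Σp_2ᵢ² = 0.0922² + 0.4612² + 0.0340² + 0.4126² = 0.008501 + 0.212705 + 0.001156 + 0.170239 = 0.392601
O = 0.195906 / √(0.533569 × 0.392601) = 0.195906 / 0.4576895 = 0.4280
O = 0.4280 < 0.5 → No.

No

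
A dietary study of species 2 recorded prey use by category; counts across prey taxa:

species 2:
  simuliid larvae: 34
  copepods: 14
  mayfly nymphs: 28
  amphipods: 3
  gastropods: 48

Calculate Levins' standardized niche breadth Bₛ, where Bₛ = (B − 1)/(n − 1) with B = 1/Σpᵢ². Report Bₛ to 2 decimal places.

0.66

Proportions for species 2 (n=127): 34/127=0.2677, 14/127=0.1102, 28/127=0.2205, 3/127=0.0236, 48/127=0.3780
Σpᵢ² = 0.2677² + 0.1102² + 0.2205² + 0.0236² + 0.3780² = 0.071663 + 0.012144 + 0.048620 + 0.000557 + 0.142884 = 0.275868
B = 1 / 0.275868 = 3.6249
Bₛ = (B − 1)/(n − 1) = (3.6249 − 1)/(5 − 1) = 2.6249/4 = 0.6562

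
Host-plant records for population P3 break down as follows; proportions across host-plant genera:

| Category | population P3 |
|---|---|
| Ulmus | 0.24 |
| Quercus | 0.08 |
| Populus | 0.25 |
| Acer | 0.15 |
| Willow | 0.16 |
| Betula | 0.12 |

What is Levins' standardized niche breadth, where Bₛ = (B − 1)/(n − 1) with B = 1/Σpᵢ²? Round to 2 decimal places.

Σpᵢ² = 0.24² + 0.08² + 0.25² + 0.15² + 0.16² + 0.12² = 0.0576 + 0.0064 + 0.0625 + 0.0225 + 0.0256 + 0.0144 = 0.1890
B = 1 / 0.1890 = 5.2910
Bₛ = (B − 1)/(n − 1) = (5.2910 − 1)/(6 − 1) = 4.2910/5 = 0.8582

0.86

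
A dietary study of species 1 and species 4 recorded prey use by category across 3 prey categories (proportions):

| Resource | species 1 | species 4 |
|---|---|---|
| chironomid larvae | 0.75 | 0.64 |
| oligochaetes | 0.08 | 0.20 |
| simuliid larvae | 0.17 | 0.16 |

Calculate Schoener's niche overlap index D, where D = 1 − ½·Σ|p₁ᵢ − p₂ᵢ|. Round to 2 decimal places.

0.88

Σ|p₁ᵢ − p₂ᵢ| = 0.11 + 0.12 + 0.01 = 0.24
D = 1 − ½ × 0.24 = 1 − 0.120 = 0.8800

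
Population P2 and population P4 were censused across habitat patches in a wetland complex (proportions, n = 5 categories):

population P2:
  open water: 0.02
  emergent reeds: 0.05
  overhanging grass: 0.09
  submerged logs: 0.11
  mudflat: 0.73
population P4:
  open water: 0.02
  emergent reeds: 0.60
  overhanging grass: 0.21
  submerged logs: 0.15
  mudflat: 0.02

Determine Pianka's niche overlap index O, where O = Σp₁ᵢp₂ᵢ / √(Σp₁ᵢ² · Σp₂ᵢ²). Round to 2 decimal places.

Σ p₁ᵢp₂ᵢ = 0.0004 + 0.0300 + 0.0189 + 0.0165 + 0.0146 = 0.0804
Σp_1ᵢ² = 0.02² + 0.05² + 0.09² + 0.11² + 0.73² = 0.0004 + 0.0025 + 0.0081 + 0.0121 + 0.5329 = 0.5560
Σp_2ᵢ² = 0.02² + 0.60² + 0.21² + 0.15² + 0.02² = 0.0004 + 0.3600 + 0.0441 + 0.0225 + 0.0004 = 0.4274
O = 0.0804 / √(0.5560 × 0.4274) = 0.0804 / 0.48748 = 0.1649

0.16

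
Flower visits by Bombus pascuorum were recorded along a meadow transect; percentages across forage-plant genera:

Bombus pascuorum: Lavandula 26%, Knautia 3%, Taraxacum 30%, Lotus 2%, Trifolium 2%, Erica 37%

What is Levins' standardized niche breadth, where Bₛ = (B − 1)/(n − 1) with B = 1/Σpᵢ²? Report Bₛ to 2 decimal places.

0.48

Convert percentages to proportions (divide by 100).
Σpᵢ² = 0.26² + 0.03² + 0.30² + 0.02² + 0.02² + 0.37² = 0.0676 + 0.0009 + 0.0900 + 0.0004 + 0.0004 + 0.1369 = 0.2962
B = 1 / 0.2962 = 3.3761
Bₛ = (B − 1)/(n − 1) = (3.3761 − 1)/(6 − 1) = 2.3761/5 = 0.4752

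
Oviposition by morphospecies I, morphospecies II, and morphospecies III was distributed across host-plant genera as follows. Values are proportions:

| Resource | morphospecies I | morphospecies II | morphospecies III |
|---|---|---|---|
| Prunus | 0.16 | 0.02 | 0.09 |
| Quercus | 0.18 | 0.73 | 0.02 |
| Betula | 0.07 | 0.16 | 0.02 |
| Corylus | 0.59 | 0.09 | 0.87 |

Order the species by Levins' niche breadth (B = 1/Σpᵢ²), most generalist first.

morphospecies I > morphospecies II > morphospecies III

Σp_Iᵢ² = 0.16² + 0.18² + 0.07² + 0.59² = 0.0256 + 0.0324 + 0.0049 + 0.3481 = 0.4110
B_I = 1 / 0.4110 = 2.4331
Σp_IIᵢ² = 0.02² + 0.73² + 0.16² + 0.09² = 0.0004 + 0.5329 + 0.0256 + 0.0081 = 0.5670
B_II = 1 / 0.5670 = 1.7637
Σp_IIIᵢ² = 0.09² + 0.02² + 0.02² + 0.87² = 0.0081 + 0.0004 + 0.0004 + 0.7569 = 0.7658
B_III = 1 / 0.7658 = 1.3058
Ranking by B (broadest → narrowest): morphospecies I (2.43) > morphospecies II (1.76) > morphospecies III (1.31)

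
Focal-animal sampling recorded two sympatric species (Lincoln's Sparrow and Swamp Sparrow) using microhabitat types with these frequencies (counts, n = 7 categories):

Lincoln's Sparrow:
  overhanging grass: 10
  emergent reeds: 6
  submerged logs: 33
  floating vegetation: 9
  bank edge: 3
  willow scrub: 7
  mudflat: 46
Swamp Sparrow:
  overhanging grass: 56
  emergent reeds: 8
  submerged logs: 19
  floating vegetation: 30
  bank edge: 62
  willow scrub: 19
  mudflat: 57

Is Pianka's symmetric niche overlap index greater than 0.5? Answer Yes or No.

Yes

Proportions for Lincoln's Sparrow (n=114): 10/114=0.0877, 6/114=0.0526, 33/114=0.2895, 9/114=0.0789, 3/114=0.0263, 7/114=0.0614, 46/114=0.4035
Proportions for Swamp Sparrow (n=251): 56/251=0.2231, 8/251=0.0319, 19/251=0.0757, 30/251=0.1195, 62/251=0.2470, 19/251=0.0757, 57/251=0.2271
Σ p₁ᵢp₂ᵢ = 0.019566 + 0.001678 + 0.021915 + 0.009429 + 0.006496 + 0.004648 + 0.091635 = 0.155367
Σp_1ᵢ² = 0.0877² + 0.0526² + 0.2895² + 0.0789² + 0.0263² + 0.0614² + 0.4035² = 0.007691 + 0.002767 + 0.083810 + 0.006225 + 0.000692 + 0.003770 + 0.162812 = 0.267767
Σp_2ᵢ² = 0.2231² + 0.0319² + 0.0757² + 0.1195² + 0.2470² + 0.0757² + 0.2271² = 0.049774 + 0.001018 + 0.005730 + 0.014280 + 0.061009 + 0.005730 + 0.051574 = 0.189115
O = 0.155367 / √(0.267767 × 0.189115) = 0.155367 / 0.2250306 = 0.6904
O = 0.6904 > 0.5 → Yes.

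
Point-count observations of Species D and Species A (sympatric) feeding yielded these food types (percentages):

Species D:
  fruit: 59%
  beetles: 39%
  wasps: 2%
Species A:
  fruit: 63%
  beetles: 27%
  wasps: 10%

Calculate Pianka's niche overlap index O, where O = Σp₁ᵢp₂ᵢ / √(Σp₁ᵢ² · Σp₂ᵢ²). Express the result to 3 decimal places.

Convert percentages to proportions (divide by 100).
Σ p₁ᵢp₂ᵢ = 0.3717 + 0.1053 + 0.0020 = 0.4790
Σp_1ᵢ² = 0.59² + 0.39² + 0.02² = 0.3481 + 0.1521 + 0.0004 = 0.5006
Σp_2ᵢ² = 0.63² + 0.27² + 0.10² = 0.3969 + 0.0729 + 0.0100 = 0.4798
O = 0.4790 / √(0.5006 × 0.4798) = 0.4790 / 0.490090 = 0.97737

0.977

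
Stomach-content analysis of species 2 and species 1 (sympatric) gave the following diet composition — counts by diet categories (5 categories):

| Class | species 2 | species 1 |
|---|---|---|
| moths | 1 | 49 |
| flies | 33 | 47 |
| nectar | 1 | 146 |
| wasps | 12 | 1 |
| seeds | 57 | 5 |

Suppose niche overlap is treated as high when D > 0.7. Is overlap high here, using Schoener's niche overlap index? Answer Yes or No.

Proportions for species 2 (n=104): 1/104=0.0096, 33/104=0.3173, 1/104=0.0096, 12/104=0.1154, 57/104=0.5481
Proportions for species 1 (n=248): 49/248=0.1976, 47/248=0.1895, 146/248=0.5887, 1/248=0.0040, 5/248=0.0202
Σ|p₁ᵢ − p₂ᵢ| = 0.1880 + 0.1278 + 0.5791 + 0.1114 + 0.5279 = 1.5342
D = 1 − ½ × 1.5342 = 1 − 0.76710 = 0.23290
D = 0.23290 < 0.7 → No.

No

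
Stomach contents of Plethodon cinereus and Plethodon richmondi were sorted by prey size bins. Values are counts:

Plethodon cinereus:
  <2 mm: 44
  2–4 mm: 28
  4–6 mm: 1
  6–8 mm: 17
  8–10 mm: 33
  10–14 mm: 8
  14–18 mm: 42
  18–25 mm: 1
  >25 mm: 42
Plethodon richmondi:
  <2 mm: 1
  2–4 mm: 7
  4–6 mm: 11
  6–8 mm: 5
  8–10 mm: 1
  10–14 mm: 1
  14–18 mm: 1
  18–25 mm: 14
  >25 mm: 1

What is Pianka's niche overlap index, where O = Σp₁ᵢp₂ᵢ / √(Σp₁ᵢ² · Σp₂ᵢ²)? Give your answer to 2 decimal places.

Proportions for Plethodon cinereus (n=216): 44/216=0.2037, 28/216=0.1296, 1/216=0.0046, 17/216=0.0787, 33/216=0.1528, 8/216=0.0370, 42/216=0.1944, 1/216=0.0046, 42/216=0.1944
Proportions for Plethodon richmondi (n=42): 1/42=0.0238, 7/42=0.1667, 11/42=0.2619, 5/42=0.1190, 1/42=0.0238, 1/42=0.0238, 1/42=0.0238, 14/42=0.3333, 1/42=0.0238
Σ p₁ᵢp₂ᵢ = 0.004848 + 0.021604 + 0.001205 + 0.009365 + 0.003637 + 0.000881 + 0.004627 + 0.001533 + 0.004627 = 0.052327
Σp_1ᵢ² = 0.2037² + 0.1296² + 0.0046² + 0.0787² + 0.1528² + 0.0370² + 0.1944² + 0.0046² + 0.1944² = 0.041494 + 0.016796 + 0.000021 + 0.006194 + 0.023348 + 0.001369 + 0.037791 + 0.000021 + 0.037791 = 0.164825
Σp_2ᵢ² = 0.0238² + 0.1667² + 0.2619² + 0.1190² + 0.0238² + 0.0238² + 0.0238² + 0.3333² + 0.0238² = 0.000566 + 0.027789 + 0.068592 + 0.014161 + 0.000566 + 0.000566 + 0.000566 + 0.111089 + 0.000566 = 0.224461
O = 0.052327 / √(0.164825 × 0.224461) = 0.052327 / 0.1923455 = 0.2720

0.27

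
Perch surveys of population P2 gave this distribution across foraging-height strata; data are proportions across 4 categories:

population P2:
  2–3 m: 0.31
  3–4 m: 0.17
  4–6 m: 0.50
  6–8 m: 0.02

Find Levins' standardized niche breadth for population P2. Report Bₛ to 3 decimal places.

0.555

Σpᵢ² = 0.31² + 0.17² + 0.50² + 0.02² = 0.0961 + 0.0289 + 0.2500 + 0.0004 = 0.3754
B = 1 / 0.3754 = 2.66383
Bₛ = (B − 1)/(n − 1) = (2.66383 − 1)/(4 − 1) = 1.66383/3 = 0.55461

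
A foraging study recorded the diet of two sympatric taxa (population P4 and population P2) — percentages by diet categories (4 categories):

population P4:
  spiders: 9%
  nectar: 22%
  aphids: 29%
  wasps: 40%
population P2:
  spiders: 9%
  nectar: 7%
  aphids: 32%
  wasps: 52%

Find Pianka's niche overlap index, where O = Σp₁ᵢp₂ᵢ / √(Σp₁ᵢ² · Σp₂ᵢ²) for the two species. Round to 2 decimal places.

0.95

Convert percentages to proportions (divide by 100).
Σ p₁ᵢp₂ᵢ = 0.0081 + 0.0154 + 0.0928 + 0.2080 = 0.3243
Σp_1ᵢ² = 0.09² + 0.22² + 0.29² + 0.40² = 0.0081 + 0.0484 + 0.0841 + 0.1600 = 0.3006
Σp_2ᵢ² = 0.09² + 0.07² + 0.32² + 0.52² = 0.0081 + 0.0049 + 0.1024 + 0.2704 = 0.3858
O = 0.3243 / √(0.3006 × 0.3858) = 0.3243 / 0.34055 = 0.9523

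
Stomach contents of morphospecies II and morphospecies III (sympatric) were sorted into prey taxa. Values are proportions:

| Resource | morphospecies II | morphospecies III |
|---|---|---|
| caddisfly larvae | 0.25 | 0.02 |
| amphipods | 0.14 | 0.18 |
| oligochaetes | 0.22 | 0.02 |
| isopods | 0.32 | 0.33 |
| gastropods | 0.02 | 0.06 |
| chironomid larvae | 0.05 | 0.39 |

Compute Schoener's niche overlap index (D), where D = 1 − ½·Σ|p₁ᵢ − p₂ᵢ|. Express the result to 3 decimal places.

Σ|p₁ᵢ − p₂ᵢ| = 0.23 + 0.04 + 0.20 + 0.01 + 0.04 + 0.34 = 0.86
D = 1 − ½ × 0.86 = 1 − 0.430 = 0.57000

0.570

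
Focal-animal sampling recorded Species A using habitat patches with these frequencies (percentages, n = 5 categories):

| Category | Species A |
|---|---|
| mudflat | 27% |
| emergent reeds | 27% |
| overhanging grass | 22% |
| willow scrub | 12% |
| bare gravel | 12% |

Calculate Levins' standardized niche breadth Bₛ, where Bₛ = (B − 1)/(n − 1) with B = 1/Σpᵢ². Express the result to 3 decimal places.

0.871

Convert percentages to proportions (divide by 100).
Σpᵢ² = 0.27² + 0.27² + 0.22² + 0.12² + 0.12² = 0.0729 + 0.0729 + 0.0484 + 0.0144 + 0.0144 = 0.2230
B = 1 / 0.2230 = 4.48430
Bₛ = (B − 1)/(n − 1) = (4.48430 − 1)/(5 − 1) = 3.48430/4 = 0.87108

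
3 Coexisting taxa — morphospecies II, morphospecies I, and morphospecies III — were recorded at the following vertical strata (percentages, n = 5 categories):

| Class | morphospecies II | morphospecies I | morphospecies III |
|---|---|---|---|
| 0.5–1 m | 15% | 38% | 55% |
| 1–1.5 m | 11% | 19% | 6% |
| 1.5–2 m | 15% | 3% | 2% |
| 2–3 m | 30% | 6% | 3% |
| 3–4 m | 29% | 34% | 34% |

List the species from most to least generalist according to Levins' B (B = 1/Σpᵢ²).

Convert percentages to proportions (divide by 100).
Σp_IIᵢ² = 0.15² + 0.11² + 0.15² + 0.30² + 0.29² = 0.0225 + 0.0121 + 0.0225 + 0.0900 + 0.0841 = 0.2312
B_II = 1 / 0.2312 = 4.3253
Σp_Iᵢ² = 0.38² + 0.19² + 0.03² + 0.06² + 0.34² = 0.1444 + 0.0361 + 0.0009 + 0.0036 + 0.1156 = 0.3006
B_I = 1 / 0.3006 = 3.3267
Σp_IIIᵢ² = 0.55² + 0.06² + 0.02² + 0.03² + 0.34² = 0.3025 + 0.0036 + 0.0004 + 0.0009 + 0.1156 = 0.4230
B_III = 1 / 0.4230 = 2.3641
Ranking by B (broadest → narrowest): morphospecies II (4.33) > morphospecies I (3.33) > morphospecies III (2.36)

morphospecies II > morphospecies I > morphospecies III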